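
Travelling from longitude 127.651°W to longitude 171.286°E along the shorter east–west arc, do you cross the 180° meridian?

Yes

Naïve |171.286 − -127.651| = 298.937° > 180°, so the shorter arc goes the other way round — across 180°.
Signed shortest Δλ = ((171.286 − -127.651 + 180) mod 360) − 180 = -61.063°.
Going west by 61.063° from -127.651° passes through 180° before reaching +171.286°.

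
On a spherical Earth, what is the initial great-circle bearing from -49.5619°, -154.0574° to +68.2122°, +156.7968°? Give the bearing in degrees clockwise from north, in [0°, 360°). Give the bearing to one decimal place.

Δλ = 156.7968 − -154.0574 = 310.8542°; wrapped into (−180°, 180°]: -49.1458°.
θ = atan2( sin Δλ · cos φ₂ , cos φ₁ · sin φ₂ − sin φ₁ · cos φ₂ · cos Δλ )
  = atan2(-0.28074, 0.78709) = -19.631° → normalised to [0°, 360°): 340.369°.

340.4°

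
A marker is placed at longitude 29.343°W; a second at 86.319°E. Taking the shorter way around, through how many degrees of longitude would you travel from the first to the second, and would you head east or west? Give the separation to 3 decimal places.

Raw difference: 86.319 − -29.343 = 115.662°.
Normalise into (−180°, 180°]: 115.662° stays 115.662°.
Positive ⇒ the second point lies to the east; separation 115.662°.

115.662° east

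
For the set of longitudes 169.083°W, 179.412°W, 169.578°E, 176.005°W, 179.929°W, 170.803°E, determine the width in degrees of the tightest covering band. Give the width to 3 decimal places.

21.339°

Sort the longitudes: -179.929°, -179.412°, -176.005°, -169.083°, +169.578°, +170.803°.
Eastward gaps between consecutive values (wrapping around): 0.517°, 3.407°, 6.922°, 338.661°, 1.225°, 9.268°.
Largest gap = 338.661° ⇒ minimal covering band is its complement: 360° − 338.661° = 21.339°.
Band runs from +169.578° eastward to -169.083°, crossing the antimeridian.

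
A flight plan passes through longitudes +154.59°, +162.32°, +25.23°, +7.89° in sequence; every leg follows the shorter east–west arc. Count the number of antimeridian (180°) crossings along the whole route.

Leg 1: +154.59° → +162.32°, shortest Δλ = 7.73° (east) — does not cross 180°.
Leg 2: +162.32° → +25.23°, shortest Δλ = -137.09° (west) — does not cross 180°.
Leg 3: +25.23° → +7.89°, shortest Δλ = -17.34° (west) — does not cross 180°.
Total crossings: 0.

0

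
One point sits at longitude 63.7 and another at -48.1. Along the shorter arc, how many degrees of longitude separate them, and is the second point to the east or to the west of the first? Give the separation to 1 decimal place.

111.8° west

Raw difference: -48.1 − 63.7 = -111.8°.
Normalise into (−180°, 180°]: -111.8° stays -111.8°.
Negative ⇒ the second point lies to the west; separation 111.8°.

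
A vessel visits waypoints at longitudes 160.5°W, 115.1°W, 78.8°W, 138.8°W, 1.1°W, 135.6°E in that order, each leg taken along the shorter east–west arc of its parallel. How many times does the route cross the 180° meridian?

Leg 1: -160.5° → -115.1°, shortest Δλ = 45.4° (east) — does not cross 180°.
Leg 2: -115.1° → -78.8°, shortest Δλ = 36.3° (east) — does not cross 180°.
Leg 3: -78.8° → -138.8°, shortest Δλ = -60.0° (west) — does not cross 180°.
Leg 4: -138.8° → -1.1°, shortest Δλ = 137.7° (east) — does not cross 180°.
Leg 5: -1.1° → +135.6°, shortest Δλ = 136.7° (east) — does not cross 180°.
Total crossings: 0.

0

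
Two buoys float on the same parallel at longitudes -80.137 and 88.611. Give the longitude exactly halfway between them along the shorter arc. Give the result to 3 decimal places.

+4.237°

Signed shortest Δλ from -80.137° to +88.611° is +168.748°.
Midpoint longitude = -80.137° + (+168.748°)/2 = -80.137° + 84.374° = +4.237°.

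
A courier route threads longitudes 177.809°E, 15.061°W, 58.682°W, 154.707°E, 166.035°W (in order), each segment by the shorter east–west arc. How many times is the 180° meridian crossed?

Leg 1: +177.809° → -15.061°, shortest Δλ = 167.13° (east) — crosses 180°.
Leg 2: -15.061° → -58.682°, shortest Δλ = -43.621° (west) — does not cross 180°.
Leg 3: -58.682° → +154.707°, shortest Δλ = -146.611° (west) — crosses 180°.
Leg 4: +154.707° → -166.035°, shortest Δλ = 39.258° (east) — crosses 180°.
Total crossings: 3.

3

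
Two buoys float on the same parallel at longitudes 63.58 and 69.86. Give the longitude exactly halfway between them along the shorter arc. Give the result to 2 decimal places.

+66.72°

Signed shortest Δλ from +63.58° to +69.86° is +6.28°.
Midpoint longitude = +63.58° + (+6.28°)/2 = +63.58° + 3.14° = +66.72°.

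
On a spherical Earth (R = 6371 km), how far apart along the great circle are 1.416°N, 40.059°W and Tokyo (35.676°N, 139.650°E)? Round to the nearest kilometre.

15891 km

Δλ = 139.650 − -40.059 = 179.709°.
Δφ = 35.676 − 1.416 = 34.260°.
a = sin²(Δφ/2) + cos φ₁ · cos φ₂ · sin²(Δλ/2) = 0.898829.
c = 2·atan2(√a, √(1−a)) = 2.49420 rad → d = 6371·c ≈ 15890.53 km.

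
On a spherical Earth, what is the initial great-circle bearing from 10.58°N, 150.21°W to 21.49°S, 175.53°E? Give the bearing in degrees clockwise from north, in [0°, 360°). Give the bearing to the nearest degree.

226°

Δλ = 175.53 − -150.21 = 325.74°; wrapped into (−180°, 180°]: -34.26°.
θ = atan2( sin Δλ · cos φ₂ , cos φ₁ · sin φ₂ − sin φ₁ · cos φ₂ · cos Δλ )
  = atan2(-0.52381, -0.50131) = -133.743° → normalised to [0°, 360°): 226.257°.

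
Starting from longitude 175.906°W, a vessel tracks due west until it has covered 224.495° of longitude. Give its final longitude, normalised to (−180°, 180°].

40.401°W

Start at -175.906°; shift −224.495° → -400.401°.
-400.401° lies outside (−180°, 180°]; add 360° → -40.401°.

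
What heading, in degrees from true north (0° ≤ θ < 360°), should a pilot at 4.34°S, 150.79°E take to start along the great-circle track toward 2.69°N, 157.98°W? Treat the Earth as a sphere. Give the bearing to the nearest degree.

Δλ = -157.98 − 150.79 = -308.77°; wrapped into (−180°, 180°]: 51.23°.
θ = atan2( sin Δλ · cos φ₂ , cos φ₁ · sin φ₂ − sin φ₁ · cos φ₂ · cos Δλ )
  = atan2(0.77881, 0.09413) = 83.108° → normalised to [0°, 360°): 83.108°.

83°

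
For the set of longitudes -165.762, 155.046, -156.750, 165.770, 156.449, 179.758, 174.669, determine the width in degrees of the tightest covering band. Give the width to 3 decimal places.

48.204°

Sort the longitudes: -165.762°, -156.750°, +155.046°, +156.449°, +165.770°, +174.669°, +179.758°.
Eastward gaps between consecutive values (wrapping around): 9.012°, 311.796°, 1.403°, 9.321°, 8.899°, 5.089°, 14.480°.
Largest gap = 311.796° ⇒ minimal covering band is its complement: 360° − 311.796° = 48.204°.
Band runs from +155.046° eastward to -156.750°, crossing the antimeridian.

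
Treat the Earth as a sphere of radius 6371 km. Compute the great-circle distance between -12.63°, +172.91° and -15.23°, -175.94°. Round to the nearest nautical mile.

668 nmi

Δλ = -175.94 − 172.91 = -348.85°; wrapped into (−180°, 180°]: 11.15°.
Δφ = -15.23 − -12.63 = -2.60°.
a = sin²(Δφ/2) + cos φ₁ · cos φ₂ · sin²(Δλ/2) = 0.009401.
c = 2·atan2(√a, √(1−a)) = 0.19422 rad → d = 6371·c ≈ 1237.38 km ≈ 668.13 nmi.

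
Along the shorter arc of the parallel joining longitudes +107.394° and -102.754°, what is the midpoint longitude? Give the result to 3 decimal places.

Signed shortest Δλ from +107.394° to -102.754° is +149.852°.
Midpoint longitude = +107.394° + (+149.852°)/2 = +107.394° + 74.926° = +182.320°.
Normalise into (−180°, 180°]: -177.680°.
(The naïve average (+107.394 + -102.754)/2 = 2.32° is on the wrong side of the globe.)

-177.680°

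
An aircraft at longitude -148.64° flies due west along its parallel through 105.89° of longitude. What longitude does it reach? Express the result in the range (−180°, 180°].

+105.47°

Start at -148.64°; shift −105.89° → -254.53°.
-254.53° lies outside (−180°, 180°]; add 360° → +105.47°.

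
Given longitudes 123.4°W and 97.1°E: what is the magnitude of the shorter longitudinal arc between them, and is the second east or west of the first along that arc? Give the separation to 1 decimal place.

Raw difference: 97.1 − -123.4 = 220.5°.
Normalise into (−180°, 180°]: 220.5° − 360° = -139.5°.
Negative ⇒ the second point lies to the west; separation 139.5°.

139.5° west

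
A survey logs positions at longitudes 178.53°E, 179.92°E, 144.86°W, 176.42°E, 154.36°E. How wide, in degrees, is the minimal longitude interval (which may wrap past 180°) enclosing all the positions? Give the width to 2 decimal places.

60.78°

Sort the longitudes: -144.86°, +154.36°, +176.42°, +178.53°, +179.92°.
Eastward gaps between consecutive values (wrapping around): 299.22°, 22.06°, 2.11°, 1.39°, 35.22°.
Largest gap = 299.22° ⇒ minimal covering band is its complement: 360° − 299.22° = 60.78°.
Band runs from +154.36° eastward to -144.86°, crossing the antimeridian.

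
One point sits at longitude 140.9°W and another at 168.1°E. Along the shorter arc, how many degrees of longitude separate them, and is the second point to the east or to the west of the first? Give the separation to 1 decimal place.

51.0° west

Raw difference: 168.1 − -140.9 = 309.0°.
Normalise into (−180°, 180°]: 309.0° − 360° = -51.0°.
Negative ⇒ the second point lies to the west; separation 51.0°.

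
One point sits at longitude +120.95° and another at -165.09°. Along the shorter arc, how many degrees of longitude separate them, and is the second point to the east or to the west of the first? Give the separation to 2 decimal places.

Raw difference: -165.09 − 120.95 = -286.04°.
Normalise into (−180°, 180°]: -286.04° + 360° = 73.96°.
Positive ⇒ the second point lies to the east; separation 73.96°.

73.96° east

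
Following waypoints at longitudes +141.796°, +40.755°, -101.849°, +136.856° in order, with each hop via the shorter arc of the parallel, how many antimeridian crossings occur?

Leg 1: +141.796° → +40.755°, shortest Δλ = -101.041° (west) — does not cross 180°.
Leg 2: +40.755° → -101.849°, shortest Δλ = -142.604° (west) — does not cross 180°.
Leg 3: -101.849° → +136.856°, shortest Δλ = -121.295° (west) — crosses 180°.
Total crossings: 1.

1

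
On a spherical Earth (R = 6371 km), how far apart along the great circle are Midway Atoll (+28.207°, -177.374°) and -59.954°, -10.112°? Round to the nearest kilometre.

Δλ = -10.112 − -177.374 = 167.262°.
Δφ = -59.954 − 28.207 = -88.161°.
a = sin²(Δφ/2) + cos φ₁ · cos φ₂ · sin²(Δλ/2) = 0.919760.
c = 2·atan2(√a, √(1−a)) = 2.56720 rad → d = 6371·c ≈ 16355.61 km.

16356 km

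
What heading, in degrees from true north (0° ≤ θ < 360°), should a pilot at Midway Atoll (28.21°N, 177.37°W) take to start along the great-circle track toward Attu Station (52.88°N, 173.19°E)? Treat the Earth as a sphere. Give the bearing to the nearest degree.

347°

Δλ = 173.19 − -177.37 = 350.56°; wrapped into (−180°, 180°]: -9.44°.
θ = atan2( sin Δλ · cos φ₂ , cos φ₁ · sin φ₂ − sin φ₁ · cos φ₂ · cos Δλ )
  = atan2(-0.09898, 0.42125) = -13.223° → normalised to [0°, 360°): 346.777°.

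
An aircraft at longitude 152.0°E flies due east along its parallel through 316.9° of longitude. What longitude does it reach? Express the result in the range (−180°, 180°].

Start at +152.0°; shift +316.9° → +468.9°.
+468.9° lies outside (−180°, 180°]; subtract 360° → +108.9°.

108.9°E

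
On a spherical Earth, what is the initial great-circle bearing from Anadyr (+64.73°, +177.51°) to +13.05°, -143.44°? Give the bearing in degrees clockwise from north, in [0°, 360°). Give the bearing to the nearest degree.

134°

Δλ = -143.44 − 177.51 = -320.95°; wrapped into (−180°, 180°]: 39.05°.
θ = atan2( sin Δλ · cos φ₂ , cos φ₁ · sin φ₂ − sin φ₁ · cos φ₂ · cos Δλ )
  = atan2(0.61373, -0.58775) = 133.761° → normalised to [0°, 360°): 133.761°.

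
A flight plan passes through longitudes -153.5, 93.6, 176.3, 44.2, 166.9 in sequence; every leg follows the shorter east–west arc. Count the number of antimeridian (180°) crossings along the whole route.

Leg 1: -153.5° → +93.6°, shortest Δλ = -112.9° (west) — crosses 180°.
Leg 2: +93.6° → +176.3°, shortest Δλ = 82.7° (east) — does not cross 180°.
Leg 3: +176.3° → +44.2°, shortest Δλ = -132.1° (west) — does not cross 180°.
Leg 4: +44.2° → +166.9°, shortest Δλ = 122.7° (east) — does not cross 180°.
Total crossings: 1.

1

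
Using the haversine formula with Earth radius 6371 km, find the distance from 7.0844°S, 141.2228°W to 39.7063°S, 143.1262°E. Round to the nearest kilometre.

8279 km

Δλ = 143.1262 − -141.2228 = 284.3490°; wrapped into (−180°, 180°]: -75.6510°.
Δφ = -39.7063 − -7.0844 = -32.6219°.
a = sin²(Δφ/2) + cos φ₁ · cos φ₂ · sin²(Δλ/2) = 0.366002.
c = 2·atan2(√a, √(1−a)) = 1.29948 rad → d = 6371·c ≈ 8279.01 km.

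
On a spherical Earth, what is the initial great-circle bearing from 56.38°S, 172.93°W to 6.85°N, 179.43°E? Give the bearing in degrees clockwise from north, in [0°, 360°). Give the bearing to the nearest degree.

Δλ = 179.43 − -172.93 = 352.36°; wrapped into (−180°, 180°]: -7.64°.
θ = atan2( sin Δλ · cos φ₂ , cos φ₁ · sin φ₂ − sin φ₁ · cos φ₂ · cos Δλ )
  = atan2(-0.13200, 0.88548) = -8.479° → normalised to [0°, 360°): 351.521°.

352°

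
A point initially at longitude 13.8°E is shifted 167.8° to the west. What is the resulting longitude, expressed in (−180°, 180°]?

154.0°W

Start at +13.8°; shift −167.8° → -154.0°.
-154.0° already lies in (−180°, 180°].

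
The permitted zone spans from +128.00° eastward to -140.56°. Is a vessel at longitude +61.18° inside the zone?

Band width going east from +128.00° to -140.56°: ((-140.56 − 128.00) mod 360) = 91.44°.
Offset of +61.18° east of the west edge: ((61.18 − 128.00) mod 360) = 293.18°.
293.18° > 91.44° ⇒ outside.

No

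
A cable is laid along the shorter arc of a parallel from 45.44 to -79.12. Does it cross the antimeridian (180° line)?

No

Signed shortest Δλ = ((-79.12 − 45.44 + 180) mod 360) − 180 = -124.56°.
Going west by 124.56° from +45.44° reaches -79.12° without touching 180°.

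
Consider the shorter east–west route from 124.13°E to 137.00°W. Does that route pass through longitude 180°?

Yes

Naïve |-137.00 − 124.13| = 261.13° > 180°, so the shorter arc goes the other way round — across 180°.
Signed shortest Δλ = ((-137.00 − 124.13 + 180) mod 360) − 180 = 98.87°.
Going east by 98.87° from +124.13° passes through 180° before reaching -137.00°.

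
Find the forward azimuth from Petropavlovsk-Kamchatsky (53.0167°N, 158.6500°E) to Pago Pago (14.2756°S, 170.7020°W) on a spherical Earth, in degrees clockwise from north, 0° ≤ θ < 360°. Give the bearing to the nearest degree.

149°

Δλ = -170.7020 − 158.6500 = -329.3520°; wrapped into (−180°, 180°]: 30.6480°.
θ = atan2( sin Δλ · cos φ₂ , cos φ₁ · sin φ₂ − sin φ₁ · cos φ₂ · cos Δλ )
  = atan2(0.49402, -0.81435) = 148.757° → normalised to [0°, 360°): 148.757°.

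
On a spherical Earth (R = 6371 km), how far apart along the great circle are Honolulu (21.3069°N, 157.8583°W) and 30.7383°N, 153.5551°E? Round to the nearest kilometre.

Δλ = 153.5551 − -157.8583 = 311.4134°; wrapped into (−180°, 180°]: -48.5866°.
Δφ = 30.7383 − 21.3069 = 9.4314°.
a = sin²(Δφ/2) + cos φ₁ · cos φ₂ · sin²(Δλ/2) = 0.142293.
c = 2·atan2(√a, √(1−a)) = 0.77358 rad → d = 6371·c ≈ 4928.47 km.

4928 km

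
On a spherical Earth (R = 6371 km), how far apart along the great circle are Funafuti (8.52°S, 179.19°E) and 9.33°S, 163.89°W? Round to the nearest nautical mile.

Δλ = -163.89 − 179.19 = -343.08°; wrapped into (−180°, 180°]: 16.92°.
Δφ = -9.33 − -8.52 = -0.81°.
a = sin²(Δφ/2) + cos φ₁ · cos φ₂ · sin²(Δλ/2) = 0.021172.
c = 2·atan2(√a, √(1−a)) = 0.29205 rad → d = 6371·c ≈ 1860.64 km ≈ 1004.66 nmi.

1005 nmi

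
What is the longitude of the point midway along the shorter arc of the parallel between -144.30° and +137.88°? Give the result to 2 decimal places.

Signed shortest Δλ from -144.30° to +137.88° is -77.82°.
Midpoint longitude = -144.30° + (-77.82°)/2 = -144.30° − 38.91° = -183.21°.
Normalise into (−180°, 180°]: +176.79°.
(The naïve average (-144.30 + +137.88)/2 = -3.21° is on the wrong side of the globe.)

+176.79°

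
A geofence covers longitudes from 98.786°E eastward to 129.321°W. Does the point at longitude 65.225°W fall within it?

No

Band width going east from +98.786° to -129.321°: ((-129.321 − 98.786) mod 360) = 131.893°.
Offset of -65.225° east of the west edge: ((-65.225 − 98.786) mod 360) = 195.989°.
195.989° > 131.893° ⇒ outside.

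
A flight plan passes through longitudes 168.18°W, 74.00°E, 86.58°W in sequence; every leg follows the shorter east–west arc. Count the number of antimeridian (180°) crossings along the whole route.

1

Leg 1: -168.18° → +74.00°, shortest Δλ = -117.82° (west) — crosses 180°.
Leg 2: +74.00° → -86.58°, shortest Δλ = -160.58° (west) — does not cross 180°.
Total crossings: 1.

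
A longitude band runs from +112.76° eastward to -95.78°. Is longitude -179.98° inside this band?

Yes

Band width going east from +112.76° to -95.78°: ((-95.78 − 112.76) mod 360) = 151.46°.
Offset of -179.98° east of the west edge: ((-179.98 − 112.76) mod 360) = 67.26°.
67.26° ≤ 151.46° ⇒ inside.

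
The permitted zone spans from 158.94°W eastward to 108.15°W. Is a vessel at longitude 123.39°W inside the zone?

Band width going east from -158.94° to -108.15°: ((-108.15 − -158.94) mod 360) = 50.79°.
Offset of -123.39° east of the west edge: ((-123.39 − -158.94) mod 360) = 35.55°.
35.55° ≤ 50.79° ⇒ inside.

Yes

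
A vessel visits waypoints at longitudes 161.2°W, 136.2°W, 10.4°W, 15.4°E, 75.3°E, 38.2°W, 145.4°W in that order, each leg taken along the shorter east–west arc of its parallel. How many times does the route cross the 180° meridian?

0

Leg 1: -161.2° → -136.2°, shortest Δλ = 25.0° (east) — does not cross 180°.
Leg 2: -136.2° → -10.4°, shortest Δλ = 125.8° (east) — does not cross 180°.
Leg 3: -10.4° → +15.4°, shortest Δλ = 25.8° (east) — does not cross 180°.
Leg 4: +15.4° → +75.3°, shortest Δλ = 59.9° (east) — does not cross 180°.
Leg 5: +75.3° → -38.2°, shortest Δλ = -113.5° (west) — does not cross 180°.
Leg 6: -38.2° → -145.4°, shortest Δλ = -107.2° (west) — does not cross 180°.
Total crossings: 0.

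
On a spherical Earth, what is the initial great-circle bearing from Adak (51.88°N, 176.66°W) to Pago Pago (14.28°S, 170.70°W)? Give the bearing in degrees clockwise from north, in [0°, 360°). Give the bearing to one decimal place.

Δλ = -170.70 − -176.66 = 5.96°.
θ = atan2( sin Δλ · cos φ₂ , cos φ₁ · sin φ₂ − sin φ₁ · cos φ₂ · cos Δλ )
  = atan2(0.10063, -0.91056) = 173.694° → normalised to [0°, 360°): 173.694°.

173.7°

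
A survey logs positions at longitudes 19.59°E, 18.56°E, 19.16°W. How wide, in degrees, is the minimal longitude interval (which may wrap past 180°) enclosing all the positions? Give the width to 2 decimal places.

38.75°

Sort the longitudes: -19.16°, +18.56°, +19.59°.
Eastward gaps between consecutive values (wrapping around): 37.72°, 1.03°, 321.25°.
Largest gap = 321.25° ⇒ minimal covering band is its complement: 360° − 321.25° = 38.75°.
Band runs from -19.16° eastward to +19.59°.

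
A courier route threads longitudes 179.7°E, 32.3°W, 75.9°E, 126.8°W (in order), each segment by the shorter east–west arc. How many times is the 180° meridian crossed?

Leg 1: +179.7° → -32.3°, shortest Δλ = 148.0° (east) — crosses 180°.
Leg 2: -32.3° → +75.9°, shortest Δλ = 108.2° (east) — does not cross 180°.
Leg 3: +75.9° → -126.8°, shortest Δλ = 157.3° (east) — crosses 180°.
Total crossings: 2.

2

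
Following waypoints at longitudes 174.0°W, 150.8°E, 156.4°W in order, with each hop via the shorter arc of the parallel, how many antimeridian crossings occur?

2

Leg 1: -174.0° → +150.8°, shortest Δλ = -35.2° (west) — crosses 180°.
Leg 2: +150.8° → -156.4°, shortest Δλ = 52.8° (east) — crosses 180°.
Total crossings: 2.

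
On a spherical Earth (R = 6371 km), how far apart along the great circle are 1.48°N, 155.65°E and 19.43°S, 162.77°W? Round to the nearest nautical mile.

Δλ = -162.77 − 155.65 = -318.42°; wrapped into (−180°, 180°]: 41.58°.
Δφ = -19.43 − 1.48 = -20.91°.
a = sin²(Δφ/2) + cos φ₁ · cos φ₂ · sin²(Δλ/2) = 0.151699.
c = 2·atan2(√a, √(1−a)) = 0.80015 rad → d = 6371·c ≈ 5097.74 km ≈ 2752.56 nmi.

2753 nmi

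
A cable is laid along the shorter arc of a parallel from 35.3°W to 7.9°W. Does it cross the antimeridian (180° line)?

No

Signed shortest Δλ = ((-7.9 − -35.3 + 180) mod 360) − 180 = 27.4°.
Going east by 27.4° from -35.3° reaches -7.9° without touching 180°.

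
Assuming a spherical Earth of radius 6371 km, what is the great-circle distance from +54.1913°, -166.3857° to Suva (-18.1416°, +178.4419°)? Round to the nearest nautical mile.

4413 nmi

Δλ = 178.4419 − -166.3857 = 344.8276°; wrapped into (−180°, 180°]: -15.1724°.
Δφ = -18.1416 − 54.1913 = -72.3329°.
a = sin²(Δφ/2) + cos φ₁ · cos φ₂ · sin²(Δλ/2) = 0.357947.
c = 2·atan2(√a, √(1−a)) = 1.28272 rad → d = 6371·c ≈ 8172.23 km ≈ 4412.65 nmi.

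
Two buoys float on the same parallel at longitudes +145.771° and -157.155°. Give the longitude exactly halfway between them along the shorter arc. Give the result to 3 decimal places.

+174.308°

Signed shortest Δλ from +145.771° to -157.155° is +57.074°.
Midpoint longitude = +145.771° + (+57.074°)/2 = +145.771° + 28.537° = +174.308°.
(The naïve average (+145.771 + -157.155)/2 = -5.692° is on the wrong side of the globe.)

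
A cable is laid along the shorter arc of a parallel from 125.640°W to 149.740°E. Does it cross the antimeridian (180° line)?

Naïve |149.740 − -125.640| = 275.38° > 180°, so the shorter arc goes the other way round — across 180°.
Signed shortest Δλ = ((149.740 − -125.640 + 180) mod 360) − 180 = -84.62°.
Going west by 84.62° from -125.640° passes through 180° before reaching +149.740°.

Yes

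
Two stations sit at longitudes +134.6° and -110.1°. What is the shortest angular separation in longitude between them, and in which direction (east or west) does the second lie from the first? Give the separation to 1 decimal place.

115.3° east

Raw difference: -110.1 − 134.6 = -244.7°.
Normalise into (−180°, 180°]: -244.7° + 360° = 115.3°.
Positive ⇒ the second point lies to the east; separation 115.3°.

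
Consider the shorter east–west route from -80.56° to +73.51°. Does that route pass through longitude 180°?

No

Signed shortest Δλ = ((73.51 − -80.56 + 180) mod 360) − 180 = 154.07°.
Going east by 154.07° from -80.56° reaches +73.51° without touching 180°.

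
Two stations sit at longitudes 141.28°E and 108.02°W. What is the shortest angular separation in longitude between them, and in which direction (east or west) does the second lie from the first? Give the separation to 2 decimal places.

110.70° east

Raw difference: -108.02 − 141.28 = -249.3°.
Normalise into (−180°, 180°]: -249.3° + 360° = 110.7°.
Positive ⇒ the second point lies to the east; separation 110.70°.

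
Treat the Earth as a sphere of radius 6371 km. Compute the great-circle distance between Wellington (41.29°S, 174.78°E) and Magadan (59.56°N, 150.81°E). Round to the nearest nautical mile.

Δλ = 150.81 − 174.78 = -23.97°.
Δφ = 59.56 − -41.29 = 100.85°.
a = sin²(Δφ/2) + cos φ₁ · cos φ₂ · sin²(Δλ/2) = 0.610534.
c = 2·atan2(√a, √(1−a)) = 1.79371 rad → d = 6371·c ≈ 11427.70 km ≈ 6170.47 nmi.

6170 nmi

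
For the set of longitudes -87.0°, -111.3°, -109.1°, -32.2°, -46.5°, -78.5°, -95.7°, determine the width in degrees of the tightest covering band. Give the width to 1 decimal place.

Sort the longitudes: -111.3°, -109.1°, -95.7°, -87.0°, -78.5°, -46.5°, -32.2°.
Eastward gaps between consecutive values (wrapping around): 2.2°, 13.4°, 8.7°, 8.5°, 32.0°, 14.3°, 280.9°.
Largest gap = 280.9° ⇒ minimal covering band is its complement: 360° − 280.9° = 79.1°.
Band runs from -111.3° eastward to -32.2°.

79.1°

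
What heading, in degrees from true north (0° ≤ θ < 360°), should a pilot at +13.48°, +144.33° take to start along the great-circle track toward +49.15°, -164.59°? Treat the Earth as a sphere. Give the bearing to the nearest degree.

38°

Δλ = -164.59 − 144.33 = -308.92°; wrapped into (−180°, 180°]: 51.08°.
θ = atan2( sin Δλ · cos φ₂ , cos φ₁ · sin φ₂ − sin φ₁ · cos φ₂ · cos Δλ )
  = atan2(0.50889, 0.63980) = 38.498° → normalised to [0°, 360°): 38.498°.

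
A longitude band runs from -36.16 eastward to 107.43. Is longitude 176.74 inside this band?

No

Band width going east from -36.16° to +107.43°: ((107.43 − -36.16) mod 360) = 143.59°.
Offset of +176.74° east of the west edge: ((176.74 − -36.16) mod 360) = 212.90°.
212.90° > 143.59° ⇒ outside.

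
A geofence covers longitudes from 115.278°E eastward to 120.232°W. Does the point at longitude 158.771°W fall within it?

Band width going east from +115.278° to -120.232°: ((-120.232 − 115.278) mod 360) = 124.490°.
Offset of -158.771° east of the west edge: ((-158.771 − 115.278) mod 360) = 85.951°.
85.951° ≤ 124.490° ⇒ inside.

Yes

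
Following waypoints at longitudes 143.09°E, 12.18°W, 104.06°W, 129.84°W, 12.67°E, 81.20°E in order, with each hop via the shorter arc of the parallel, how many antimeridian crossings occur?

Leg 1: +143.09° → -12.18°, shortest Δλ = -155.27° (west) — does not cross 180°.
Leg 2: -12.18° → -104.06°, shortest Δλ = -91.88° (west) — does not cross 180°.
Leg 3: -104.06° → -129.84°, shortest Δλ = -25.78° (west) — does not cross 180°.
Leg 4: -129.84° → +12.67°, shortest Δλ = 142.51° (east) — does not cross 180°.
Leg 5: +12.67° → +81.20°, shortest Δλ = 68.53° (east) — does not cross 180°.
Total crossings: 0.

0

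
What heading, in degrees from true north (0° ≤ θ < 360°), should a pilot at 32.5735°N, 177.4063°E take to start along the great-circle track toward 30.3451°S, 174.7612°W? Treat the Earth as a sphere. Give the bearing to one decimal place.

Δλ = -174.7612 − 177.4063 = -352.1675°; wrapped into (−180°, 180°]: 7.8325°.
θ = atan2( sin Δλ · cos φ₂ , cos φ₁ · sin φ₂ − sin φ₁ · cos φ₂ · cos Δλ )
  = atan2(0.11761, -0.88603) = 172.439° → normalised to [0°, 360°): 172.439°.

172.4°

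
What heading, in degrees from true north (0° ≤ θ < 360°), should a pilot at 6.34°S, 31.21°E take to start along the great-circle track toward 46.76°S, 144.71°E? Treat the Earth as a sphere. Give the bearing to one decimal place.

140.2°

Δλ = 144.71 − 31.21 = 113.50°.
θ = atan2( sin Δλ · cos φ₂ , cos φ₁ · sin φ₂ − sin φ₁ · cos φ₂ · cos Δλ )
  = atan2(0.62824, -0.75420) = 140.206° → normalised to [0°, 360°): 140.206°.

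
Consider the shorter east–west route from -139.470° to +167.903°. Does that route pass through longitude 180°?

Naïve |167.903 − -139.470| = 307.373° > 180°, so the shorter arc goes the other way round — across 180°.
Signed shortest Δλ = ((167.903 − -139.470 + 180) mod 360) − 180 = -52.627°.
Going west by 52.627° from -139.470° passes through 180° before reaching +167.903°.

Yes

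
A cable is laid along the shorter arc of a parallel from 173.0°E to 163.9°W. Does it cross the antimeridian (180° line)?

Naïve |-163.9 − 173.0| = 336.9° > 180°, so the shorter arc goes the other way round — across 180°.
Signed shortest Δλ = ((-163.9 − 173.0 + 180) mod 360) − 180 = 23.1°.
Going east by 23.1° from +173.0° passes through 180° before reaching -163.9°.

Yes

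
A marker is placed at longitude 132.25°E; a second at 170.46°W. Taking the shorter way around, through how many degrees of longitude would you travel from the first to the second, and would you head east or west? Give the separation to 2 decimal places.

57.29° east

Raw difference: -170.46 − 132.25 = -302.71°.
Normalise into (−180°, 180°]: -302.71° + 360° = 57.29°.
Positive ⇒ the second point lies to the east; separation 57.29°.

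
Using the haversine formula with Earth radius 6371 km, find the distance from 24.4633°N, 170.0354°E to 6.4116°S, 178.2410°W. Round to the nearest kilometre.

3661 km

Δλ = -178.2410 − 170.0354 = -348.2764°; wrapped into (−180°, 180°]: 11.7236°.
Δφ = -6.4116 − 24.4633 = -30.8749°.
a = sin²(Δφ/2) + cos φ₁ · cos φ₂ · sin²(Δλ/2) = 0.080290.
c = 2·atan2(√a, √(1−a)) = 0.57458 rad → d = 6371·c ≈ 3660.65 km.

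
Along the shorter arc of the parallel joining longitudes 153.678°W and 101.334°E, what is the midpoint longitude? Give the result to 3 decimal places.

Signed shortest Δλ from -153.678° to +101.334° is -104.988°.
Midpoint longitude = -153.678° + (-104.988°)/2 = -153.678° − 52.494° = -206.172°.
Normalise into (−180°, 180°]: +153.828°.
(The naïve average (-153.678 + +101.334)/2 = -26.172° is on the wrong side of the globe.)

153.828°E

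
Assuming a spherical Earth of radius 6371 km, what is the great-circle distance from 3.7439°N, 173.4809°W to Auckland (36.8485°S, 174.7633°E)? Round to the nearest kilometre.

4675 km

Δλ = 174.7633 − -173.4809 = 348.2442°; wrapped into (−180°, 180°]: -11.7558°.
Δφ = -36.8485 − 3.7439 = -40.5924°.
a = sin²(Δφ/2) + cos φ₁ · cos φ₂ · sin²(Δλ/2) = 0.128696.
c = 2·atan2(√a, √(1−a)) = 0.73384 rad → d = 6371·c ≈ 4675.29 km.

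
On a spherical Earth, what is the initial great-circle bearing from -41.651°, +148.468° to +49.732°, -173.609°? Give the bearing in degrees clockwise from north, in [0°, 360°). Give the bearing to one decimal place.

Δλ = -173.609 − 148.468 = -322.077°; wrapped into (−180°, 180°]: 37.923°.
θ = atan2( sin Δλ · cos φ₂ , cos φ₁ · sin φ₂ − sin φ₁ · cos φ₂ · cos Δλ )
  = atan2(0.39726, 0.90900) = 23.607° → normalised to [0°, 360°): 23.607°.

23.6°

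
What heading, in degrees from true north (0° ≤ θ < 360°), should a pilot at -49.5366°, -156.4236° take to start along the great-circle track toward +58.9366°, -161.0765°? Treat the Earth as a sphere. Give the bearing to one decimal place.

Δλ = -161.0765 − -156.4236 = -4.6529°.
θ = atan2( sin Δλ · cos φ₂ , cos φ₁ · sin φ₂ − sin φ₁ · cos φ₂ · cos Δλ )
  = atan2(-0.04186, 0.94718) = -2.530° → normalised to [0°, 360°): 357.470°.

357.5°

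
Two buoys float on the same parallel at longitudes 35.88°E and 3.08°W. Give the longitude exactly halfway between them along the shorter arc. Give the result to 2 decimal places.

Signed shortest Δλ from +35.88° to -3.08° is -38.96°.
Midpoint longitude = +35.88° + (-38.96°)/2 = +35.88° − 19.48° = +16.40°.

16.40°E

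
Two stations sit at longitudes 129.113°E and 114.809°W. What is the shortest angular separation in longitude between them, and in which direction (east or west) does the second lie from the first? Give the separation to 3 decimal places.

116.078° east

Raw difference: -114.809 − 129.113 = -243.922°.
Normalise into (−180°, 180°]: -243.922° + 360° = 116.078°.
Positive ⇒ the second point lies to the east; separation 116.078°.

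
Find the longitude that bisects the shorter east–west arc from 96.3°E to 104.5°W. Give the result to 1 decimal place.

Signed shortest Δλ from +96.3° to -104.5° is +159.2°.
Midpoint longitude = +96.3° + (+159.2°)/2 = +96.3° + 79.6° = +175.9°.
(The naïve average (+96.3 + -104.5)/2 = -4.1° is on the wrong side of the globe.)

175.9°E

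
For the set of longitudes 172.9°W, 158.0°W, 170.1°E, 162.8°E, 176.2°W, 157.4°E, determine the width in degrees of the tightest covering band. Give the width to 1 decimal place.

44.6°

Sort the longitudes: -176.2°, -172.9°, -158.0°, +157.4°, +162.8°, +170.1°.
Eastward gaps between consecutive values (wrapping around): 3.3°, 14.9°, 315.4°, 5.4°, 7.3°, 13.7°.
Largest gap = 315.4° ⇒ minimal covering band is its complement: 360° − 315.4° = 44.6°.
Band runs from +157.4° eastward to -158.0°, crossing the antimeridian.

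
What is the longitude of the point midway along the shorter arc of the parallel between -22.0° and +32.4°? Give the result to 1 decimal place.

Signed shortest Δλ from -22.0° to +32.4° is +54.4°.
Midpoint longitude = -22.0° + (+54.4°)/2 = -22.0° + 27.2° = +5.2°.

+5.2°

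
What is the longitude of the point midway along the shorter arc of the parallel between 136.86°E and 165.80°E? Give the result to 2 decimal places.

Signed shortest Δλ from +136.86° to +165.80° is +28.94°.
Midpoint longitude = +136.86° + (+28.94°)/2 = +136.86° + 14.47° = +151.33°.

151.33°E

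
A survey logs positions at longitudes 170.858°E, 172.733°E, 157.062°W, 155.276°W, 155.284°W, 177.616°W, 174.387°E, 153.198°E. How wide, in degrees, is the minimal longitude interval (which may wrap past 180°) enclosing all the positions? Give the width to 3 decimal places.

51.526°

Sort the longitudes: -177.616°, -157.062°, -155.284°, -155.276°, +153.198°, +170.858°, +172.733°, +174.387°.
Eastward gaps between consecutive values (wrapping around): 20.554°, 1.778°, 0.008°, 308.474°, 17.660°, 1.875°, 1.654°, 7.997°.
Largest gap = 308.474° ⇒ minimal covering band is its complement: 360° − 308.474° = 51.526°.
Band runs from +153.198° eastward to -155.276°, crossing the antimeridian.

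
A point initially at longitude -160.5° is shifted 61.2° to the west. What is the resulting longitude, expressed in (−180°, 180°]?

+138.3°

Start at -160.5°; shift −61.2° → -221.7°.
-221.7° lies outside (−180°, 180°]; add 360° → +138.3°.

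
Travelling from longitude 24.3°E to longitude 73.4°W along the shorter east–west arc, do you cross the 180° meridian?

No

Signed shortest Δλ = ((-73.4 − 24.3 + 180) mod 360) − 180 = -97.7°.
Going west by 97.7° from +24.3° reaches -73.4° without touching 180°.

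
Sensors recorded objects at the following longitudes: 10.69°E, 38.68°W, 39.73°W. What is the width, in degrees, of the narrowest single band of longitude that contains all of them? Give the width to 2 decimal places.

Sort the longitudes: -39.73°, -38.68°, +10.69°.
Eastward gaps between consecutive values (wrapping around): 1.05°, 49.37°, 309.58°.
Largest gap = 309.58° ⇒ minimal covering band is its complement: 360° − 309.58° = 50.42°.
Band runs from -39.73° eastward to +10.69°.

50.42°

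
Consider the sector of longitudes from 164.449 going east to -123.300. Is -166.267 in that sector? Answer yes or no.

Yes

Band width going east from +164.449° to -123.300°: ((-123.300 − 164.449) mod 360) = 72.251°.
Offset of -166.267° east of the west edge: ((-166.267 − 164.449) mod 360) = 29.284°.
29.284° ≤ 72.251° ⇒ inside.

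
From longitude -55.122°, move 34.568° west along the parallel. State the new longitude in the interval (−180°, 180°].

Start at -55.122°; shift −34.568° → -89.690°.
-89.690° already lies in (−180°, 180°].

-89.690°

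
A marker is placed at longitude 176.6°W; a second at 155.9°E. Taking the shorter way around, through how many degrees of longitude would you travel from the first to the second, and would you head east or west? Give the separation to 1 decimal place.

Raw difference: 155.9 − -176.6 = 332.5°.
Normalise into (−180°, 180°]: 332.5° − 360° = -27.5°.
Negative ⇒ the second point lies to the west; separation 27.5°.

27.5° west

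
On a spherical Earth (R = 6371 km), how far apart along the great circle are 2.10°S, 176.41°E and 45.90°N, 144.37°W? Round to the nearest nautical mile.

Δλ = -144.37 − 176.41 = -320.78°; wrapped into (−180°, 180°]: 39.22°.
Δφ = 45.90 − -2.10 = 48.00°.
a = sin²(Δφ/2) + cos φ₁ · cos φ₂ · sin²(Δλ/2) = 0.243768.
c = 2·atan2(√a, √(1−a)) = 1.03275 rad → d = 6371·c ≈ 6579.62 km ≈ 3552.71 nmi.

3553 nmi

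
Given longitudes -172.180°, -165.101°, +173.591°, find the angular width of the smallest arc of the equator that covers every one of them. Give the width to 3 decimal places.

21.308°

Sort the longitudes: -172.180°, -165.101°, +173.591°.
Eastward gaps between consecutive values (wrapping around): 7.079°, 338.692°, 14.229°.
Largest gap = 338.692° ⇒ minimal covering band is its complement: 360° − 338.692° = 21.308°.
Band runs from +173.591° eastward to -165.101°, crossing the antimeridian.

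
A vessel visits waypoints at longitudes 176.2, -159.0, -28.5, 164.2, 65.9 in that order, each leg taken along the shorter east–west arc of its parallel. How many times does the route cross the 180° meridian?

Leg 1: +176.2° → -159.0°, shortest Δλ = 24.8° (east) — crosses 180°.
Leg 2: -159.0° → -28.5°, shortest Δλ = 130.5° (east) — does not cross 180°.
Leg 3: -28.5° → +164.2°, shortest Δλ = -167.3° (west) — crosses 180°.
Leg 4: +164.2° → +65.9°, shortest Δλ = -98.3° (west) — does not cross 180°.
Total crossings: 2.

2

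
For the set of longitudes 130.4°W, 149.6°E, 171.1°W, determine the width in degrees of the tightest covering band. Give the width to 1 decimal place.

Sort the longitudes: -171.1°, -130.4°, +149.6°.
Eastward gaps between consecutive values (wrapping around): 40.7°, 280.0°, 39.3°.
Largest gap = 280.0° ⇒ minimal covering band is its complement: 360° − 280.0° = 80.0°.
Band runs from +149.6° eastward to -130.4°, crossing the antimeridian.

80.0°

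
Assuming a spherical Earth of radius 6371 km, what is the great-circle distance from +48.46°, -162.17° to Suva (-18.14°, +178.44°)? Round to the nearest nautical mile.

Δλ = 178.44 − -162.17 = 340.61°; wrapped into (−180°, 180°]: -19.39°.
Δφ = -18.14 − 48.46 = -66.60°.
a = sin²(Δφ/2) + cos φ₁ · cos φ₂ · sin²(Δλ/2) = 0.319298.
c = 2·atan2(√a, √(1−a)) = 1.20102 rad → d = 6371·c ≈ 7651.72 km ≈ 4131.60 nmi.

4132 nmi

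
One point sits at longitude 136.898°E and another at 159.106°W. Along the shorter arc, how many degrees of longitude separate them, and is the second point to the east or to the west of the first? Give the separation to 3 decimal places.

Raw difference: -159.106 − 136.898 = -296.004°.
Normalise into (−180°, 180°]: -296.004° + 360° = 63.996°.
Positive ⇒ the second point lies to the east; separation 63.996°.

63.996° east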